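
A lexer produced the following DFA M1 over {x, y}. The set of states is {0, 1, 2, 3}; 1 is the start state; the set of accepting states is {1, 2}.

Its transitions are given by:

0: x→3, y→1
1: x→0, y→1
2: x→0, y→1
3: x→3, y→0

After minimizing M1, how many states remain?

First remove the unreachable states {2}; 3 states remain.
Initial partition by acceptance: {1} | {0,3}.
On input y, block {0,3} splits into {0} and {3}.
The partition is now stable with 3 blocks: {1} | {0} | {3}.

3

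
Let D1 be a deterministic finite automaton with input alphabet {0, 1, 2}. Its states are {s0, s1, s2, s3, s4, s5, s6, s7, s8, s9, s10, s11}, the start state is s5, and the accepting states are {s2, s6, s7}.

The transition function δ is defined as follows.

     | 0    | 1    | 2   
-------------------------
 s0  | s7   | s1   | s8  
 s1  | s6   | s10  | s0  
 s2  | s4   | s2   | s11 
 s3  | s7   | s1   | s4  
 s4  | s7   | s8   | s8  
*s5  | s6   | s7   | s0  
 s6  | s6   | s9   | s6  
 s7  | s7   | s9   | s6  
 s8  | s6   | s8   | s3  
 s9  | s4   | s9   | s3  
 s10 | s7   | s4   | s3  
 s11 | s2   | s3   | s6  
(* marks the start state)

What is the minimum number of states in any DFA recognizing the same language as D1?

Reachable states from the start: {s0,s1,s3,s4,s5,s6,s7,s8,s9,s10}. Unreachable: {s2,s11} — drop them.
Start with accepting vs non-accepting: {s6,s7} | {s0,s1,s3,s4,s5,s8,s9,s10}.
Refine {s0,s1,s3,s4,s5,s8,s9,s10} on symbol 0: members go to different blocks, giving {s0,s1,s3,s4,s5,s8,s10} and {s9}.
Split {s0,s1,s3,s4,s5,s8,s10} by δ(·,1) → {s0,s1,s3,s4,s8,s10} and {s5}.
The partition is now stable with 4 blocks: {s6,s7} | {s0,s1,s3,s4,s8,s10} | {s9} | {s5}.

4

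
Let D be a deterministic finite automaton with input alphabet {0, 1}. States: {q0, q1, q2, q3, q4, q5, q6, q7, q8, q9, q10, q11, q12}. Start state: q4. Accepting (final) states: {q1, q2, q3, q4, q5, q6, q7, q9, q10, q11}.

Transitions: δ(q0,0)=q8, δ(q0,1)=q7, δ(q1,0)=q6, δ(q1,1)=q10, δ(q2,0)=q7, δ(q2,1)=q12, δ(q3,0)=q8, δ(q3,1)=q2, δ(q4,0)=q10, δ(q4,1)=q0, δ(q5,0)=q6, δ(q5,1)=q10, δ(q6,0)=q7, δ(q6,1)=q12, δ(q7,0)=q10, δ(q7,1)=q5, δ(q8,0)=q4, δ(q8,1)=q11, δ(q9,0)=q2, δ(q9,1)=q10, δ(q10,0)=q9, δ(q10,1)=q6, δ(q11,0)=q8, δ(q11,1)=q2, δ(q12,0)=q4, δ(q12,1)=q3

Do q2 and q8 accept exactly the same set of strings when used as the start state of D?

States {q1} cannot be reached from the start state, so discard them.
Start with accepting vs non-accepting: {q2,q3,q4,q5,q6,q7,q9,q10,q11} | {q0,q8,q12}.
Refine {q2,q3,q4,q5,q6,q7,q9,q10,q11} on symbol 0: members go to different blocks, giving {q2,q4,q5,q6,q7,q9,q10} and {q3,q11}.
Refine {q2,q4,q5,q6,q7,q9,q10} on symbol 1: members go to different blocks, giving {q5,q7,q9,q10} and {q2,q4,q6}.
Refine {q5,q7,q9,q10} on symbol 0: members go to different blocks, giving {q5,q9} and {q7,q10}.
Refine {q0,q8,q12} on symbol 0: members go to different blocks, giving {q8,q12} and {q0}.
Split {q2,q4,q6} by δ(·,1) → {q2,q6} and {q4}.
Split {q7,q10} by δ(·,0) → {q7} and {q10}.
The partition is now stable with 8 blocks: {q5,q9} | {q8,q12} | {q3,q11} | {q2,q6} | {q7} | {q0} | {q4} | {q10}.
q2 and q8 end up in different blocks, so they are distinguishable. For instance, the string 'ε' is accepted from only q2.

No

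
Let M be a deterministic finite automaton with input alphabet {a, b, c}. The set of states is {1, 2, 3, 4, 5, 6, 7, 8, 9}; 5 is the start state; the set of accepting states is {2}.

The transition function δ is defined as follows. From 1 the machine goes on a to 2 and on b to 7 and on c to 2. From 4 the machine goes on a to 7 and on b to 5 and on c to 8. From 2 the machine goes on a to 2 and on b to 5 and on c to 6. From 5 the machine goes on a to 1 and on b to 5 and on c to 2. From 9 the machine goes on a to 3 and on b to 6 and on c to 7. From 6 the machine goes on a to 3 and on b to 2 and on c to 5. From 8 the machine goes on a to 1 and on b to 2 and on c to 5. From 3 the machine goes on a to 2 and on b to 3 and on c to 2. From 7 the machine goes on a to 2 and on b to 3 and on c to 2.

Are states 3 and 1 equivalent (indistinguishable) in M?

Yes

First remove the unreachable states {4,8,9}; 6 states remain.
P0 = {2} | {1,3,5,6,7}.
On input a, block {1,3,5,6,7} splits into {1,3,7} and {5,6}.
Split {5,6} by δ(·,b) → {5} and {6}.
The partition is now stable with 4 blocks: {2} | {1,3,7} | {5} | {6}.
3 and 1 lie in the same block of the stable partition, so they are equivalent — no string distinguishes them.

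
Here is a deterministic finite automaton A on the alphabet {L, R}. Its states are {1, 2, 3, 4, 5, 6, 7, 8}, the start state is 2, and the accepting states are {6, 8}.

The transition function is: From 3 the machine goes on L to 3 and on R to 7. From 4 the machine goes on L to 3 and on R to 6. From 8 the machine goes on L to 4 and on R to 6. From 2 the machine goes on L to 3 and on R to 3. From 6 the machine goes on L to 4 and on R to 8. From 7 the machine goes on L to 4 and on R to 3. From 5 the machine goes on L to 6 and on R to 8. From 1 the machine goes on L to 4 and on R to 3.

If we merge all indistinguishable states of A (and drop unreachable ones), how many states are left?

5

First remove the unreachable states {1,5}; 6 states remain.
Start with accepting vs non-accepting: {6,8} | {2,3,4,7}.
On input R, block {2,3,4,7} splits into {2,3,7} and {4}.
Split {2,3,7} by δ(·,L) → {2,3} and {7}.
Refine {2,3} on symbol R: members go to different blocks, giving {2} and {3}.
Stable partition: {6,8} | {2} | {4} | {7} | {3} — 5 equivalence classes.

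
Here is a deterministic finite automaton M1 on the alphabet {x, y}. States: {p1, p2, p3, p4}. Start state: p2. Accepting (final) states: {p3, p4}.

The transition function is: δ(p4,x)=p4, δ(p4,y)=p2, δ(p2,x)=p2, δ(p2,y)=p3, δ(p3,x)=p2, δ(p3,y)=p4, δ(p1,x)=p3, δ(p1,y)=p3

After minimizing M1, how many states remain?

States {p1} cannot be reached from the start state, so discard them.
Initial partition by acceptance: {p3,p4} | {p2}.
Split {p3,p4} by δ(·,x) → {p3} and {p4}.
The partition is now stable with 3 blocks: {p3} | {p2} | {p4}.

3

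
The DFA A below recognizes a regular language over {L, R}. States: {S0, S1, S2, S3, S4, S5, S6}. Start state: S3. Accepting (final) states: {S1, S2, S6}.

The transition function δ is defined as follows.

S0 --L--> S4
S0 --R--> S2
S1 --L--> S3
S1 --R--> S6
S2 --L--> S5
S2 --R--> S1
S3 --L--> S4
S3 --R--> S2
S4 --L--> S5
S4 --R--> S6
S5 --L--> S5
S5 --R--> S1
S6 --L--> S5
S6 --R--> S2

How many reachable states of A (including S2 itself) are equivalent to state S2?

First remove the unreachable states {S0}; 6 states remain.
Initial partition by acceptance: {S1,S2,S6} | {S3,S4,S5}.
Stable partition: {S1,S2,S6} | {S3,S4,S5} — 2 equivalence classes.
The equivalence class containing S2 is {S1,S2,S6}, of size 3.

3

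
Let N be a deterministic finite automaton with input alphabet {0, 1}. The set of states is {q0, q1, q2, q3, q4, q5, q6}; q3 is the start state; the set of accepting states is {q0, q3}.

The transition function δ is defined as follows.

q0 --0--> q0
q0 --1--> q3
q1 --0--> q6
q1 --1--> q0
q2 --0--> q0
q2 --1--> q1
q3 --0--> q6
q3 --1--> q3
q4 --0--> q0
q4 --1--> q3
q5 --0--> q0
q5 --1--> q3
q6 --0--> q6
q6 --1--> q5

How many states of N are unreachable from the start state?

BFS from q3 reaches {q0, q3, q5, q6}; the 3 state(s) q1, q2, q4 are never visited.

3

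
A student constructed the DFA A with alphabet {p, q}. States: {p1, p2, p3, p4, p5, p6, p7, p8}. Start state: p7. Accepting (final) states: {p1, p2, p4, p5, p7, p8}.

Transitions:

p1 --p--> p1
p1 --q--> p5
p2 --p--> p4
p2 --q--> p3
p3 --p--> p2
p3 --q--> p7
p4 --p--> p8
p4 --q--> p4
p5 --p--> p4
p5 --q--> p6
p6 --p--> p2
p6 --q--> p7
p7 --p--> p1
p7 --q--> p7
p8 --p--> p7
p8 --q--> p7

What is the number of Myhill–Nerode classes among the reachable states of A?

6

Start with accepting vs non-accepting: {p1,p2,p4,p5,p7,p8} | {p3,p6}.
Refine {p1,p2,p4,p5,p7,p8} on symbol q: members go to different blocks, giving {p1,p4,p7,p8} and {p2,p5}.
Refine {p1,p4,p7,p8} on symbol q: members go to different blocks, giving {p4,p7,p8} and {p1}.
Split {p4,p7,p8} by δ(·,p) → {p4,p8} and {p7}.
Split {p4,p8} by δ(·,p) → {p4} and {p8}.
The partition is now stable with 6 blocks: {p4} | {p3,p6} | {p2,p5} | {p1} | {p7} | {p8}.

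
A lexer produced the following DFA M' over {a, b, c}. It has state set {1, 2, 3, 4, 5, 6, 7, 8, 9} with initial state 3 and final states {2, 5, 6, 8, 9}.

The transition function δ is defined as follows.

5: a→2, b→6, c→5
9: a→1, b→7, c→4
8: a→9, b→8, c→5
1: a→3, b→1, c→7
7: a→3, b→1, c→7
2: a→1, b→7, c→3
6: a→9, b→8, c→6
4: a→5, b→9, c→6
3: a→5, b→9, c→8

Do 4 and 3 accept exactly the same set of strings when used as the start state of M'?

Every state is reachable, so we keep all 9.
P0 = {2,5,6,8,9} | {1,3,4,7}.
On input a, block {2,5,6,8,9} splits into {5,6,8} and {2,9}.
On input a, block {1,3,4,7} splits into {1,7} and {3,4}.
No further refinement is possible. Final partition (4 blocks): {5,6,8} | {1,7} | {2,9} | {3,4}.
4 and 3 lie in the same block of the stable partition, so they are equivalent — no string distinguishes them.

Yes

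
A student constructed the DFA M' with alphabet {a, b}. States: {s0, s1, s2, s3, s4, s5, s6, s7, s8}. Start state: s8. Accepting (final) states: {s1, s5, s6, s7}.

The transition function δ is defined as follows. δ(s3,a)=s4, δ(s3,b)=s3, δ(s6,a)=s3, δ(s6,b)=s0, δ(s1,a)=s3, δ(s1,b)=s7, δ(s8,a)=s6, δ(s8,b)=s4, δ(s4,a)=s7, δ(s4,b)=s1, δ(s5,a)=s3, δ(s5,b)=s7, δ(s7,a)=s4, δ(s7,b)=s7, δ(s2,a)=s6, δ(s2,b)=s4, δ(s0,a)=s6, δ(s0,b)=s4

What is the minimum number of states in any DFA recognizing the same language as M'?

Reachable states from the start: {s0,s1,s3,s4,s6,s7,s8}. Unreachable: {s2,s5} — drop them.
Start with accepting vs non-accepting: {s1,s6,s7} | {s0,s3,s4,s8}.
Refine {s1,s6,s7} on symbol b: members go to different blocks, giving {s1,s7} and {s6}.
On input a, block {s0,s3,s4,s8} splits into {s0,s8} and {s3} and {s4}.
Refine {s1,s7} on symbol a: members go to different blocks, giving {s1} and {s7}.
The partition is now stable with 6 blocks: {s1} | {s0,s8} | {s6} | {s3} | {s4} | {s7}.

6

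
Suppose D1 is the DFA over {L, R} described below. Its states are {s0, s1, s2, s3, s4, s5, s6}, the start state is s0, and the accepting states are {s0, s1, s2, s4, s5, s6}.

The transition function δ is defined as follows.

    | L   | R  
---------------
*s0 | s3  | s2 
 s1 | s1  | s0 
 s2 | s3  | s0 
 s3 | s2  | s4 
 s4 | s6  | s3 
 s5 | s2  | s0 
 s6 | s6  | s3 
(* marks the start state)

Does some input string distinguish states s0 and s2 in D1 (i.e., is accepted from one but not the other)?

No

First remove the unreachable states {s1,s5}; 5 states remain.
P0 = {s0,s2,s4,s6} | {s3}.
On input L, block {s0,s2,s4,s6} splits into {s0,s2} and {s4,s6}.
Stable partition: {s0,s2} | {s3} | {s4,s6} — 3 equivalence classes.
s0 and s2 lie in the same block of the stable partition, so they are equivalent — no string distinguishes them.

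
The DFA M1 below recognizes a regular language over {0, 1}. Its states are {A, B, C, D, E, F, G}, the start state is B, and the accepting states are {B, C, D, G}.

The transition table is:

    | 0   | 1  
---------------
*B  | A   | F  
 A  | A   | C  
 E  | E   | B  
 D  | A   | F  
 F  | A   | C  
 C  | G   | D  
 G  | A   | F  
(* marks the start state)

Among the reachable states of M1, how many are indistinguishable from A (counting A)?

2

Reachable states from the start: {A,B,C,D,F,G}. Unreachable: {E} — drop them.
Initial partition by acceptance: {B,C,D,G} | {A,F}.
Refine {B,C,D,G} on symbol 0: members go to different blocks, giving {B,D,G} and {C}.
The partition is now stable with 3 blocks: {B,D,G} | {A,F} | {C}.
The equivalence class containing A is {A,F}, of size 2.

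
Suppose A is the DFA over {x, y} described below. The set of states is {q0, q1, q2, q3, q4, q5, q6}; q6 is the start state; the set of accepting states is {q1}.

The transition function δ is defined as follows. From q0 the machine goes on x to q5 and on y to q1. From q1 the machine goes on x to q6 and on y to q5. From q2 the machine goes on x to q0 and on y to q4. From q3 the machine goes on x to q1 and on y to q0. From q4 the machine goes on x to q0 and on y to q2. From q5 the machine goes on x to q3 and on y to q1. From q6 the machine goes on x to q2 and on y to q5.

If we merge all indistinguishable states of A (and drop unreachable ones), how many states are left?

Start with accepting vs non-accepting: {q1} | {q0,q2,q3,q4,q5,q6}.
On input x, block {q0,q2,q3,q4,q5,q6} splits into {q0,q2,q4,q5,q6} and {q3}.
Refine {q0,q2,q4,q5,q6} on symbol x: members go to different blocks, giving {q0,q2,q4,q6} and {q5}.
Refine {q0,q2,q4,q6} on symbol x: members go to different blocks, giving {q2,q4,q6} and {q0}.
Refine {q2,q4,q6} on symbol x: members go to different blocks, giving {q2,q4} and {q6}.
Stable partition: {q1} | {q2,q4} | {q3} | {q5} | {q0} | {q6} — 6 equivalence classes.

6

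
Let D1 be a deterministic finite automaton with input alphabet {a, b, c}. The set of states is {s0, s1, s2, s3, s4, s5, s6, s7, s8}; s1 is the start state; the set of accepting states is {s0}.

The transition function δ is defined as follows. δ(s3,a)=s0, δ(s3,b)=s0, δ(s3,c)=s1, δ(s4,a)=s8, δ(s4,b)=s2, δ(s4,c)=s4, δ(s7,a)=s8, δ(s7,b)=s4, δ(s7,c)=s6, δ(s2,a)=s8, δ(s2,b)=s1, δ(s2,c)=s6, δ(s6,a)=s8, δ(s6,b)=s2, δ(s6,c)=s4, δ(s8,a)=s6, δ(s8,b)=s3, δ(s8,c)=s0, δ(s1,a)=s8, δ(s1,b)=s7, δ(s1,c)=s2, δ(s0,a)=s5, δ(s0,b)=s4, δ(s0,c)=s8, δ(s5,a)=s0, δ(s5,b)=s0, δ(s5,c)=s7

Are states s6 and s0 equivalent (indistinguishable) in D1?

All states are reachable from the start state.
Start with accepting vs non-accepting: {s0} | {s1,s2,s3,s4,s5,s6,s7,s8}.
Refine {s1,s2,s3,s4,s5,s6,s7,s8} on symbol a: members go to different blocks, giving {s1,s2,s4,s6,s7,s8} and {s3,s5}.
On input b, block {s1,s2,s4,s6,s7,s8} splits into {s1,s2,s4,s6,s7} and {s8}.
Stable partition: {s0} | {s1,s2,s4,s6,s7} | {s3,s5} | {s8} — 4 equivalence classes.
s6 and s0 end up in different blocks, so they are distinguishable. For instance, the string 'ε' is accepted from only s0.

No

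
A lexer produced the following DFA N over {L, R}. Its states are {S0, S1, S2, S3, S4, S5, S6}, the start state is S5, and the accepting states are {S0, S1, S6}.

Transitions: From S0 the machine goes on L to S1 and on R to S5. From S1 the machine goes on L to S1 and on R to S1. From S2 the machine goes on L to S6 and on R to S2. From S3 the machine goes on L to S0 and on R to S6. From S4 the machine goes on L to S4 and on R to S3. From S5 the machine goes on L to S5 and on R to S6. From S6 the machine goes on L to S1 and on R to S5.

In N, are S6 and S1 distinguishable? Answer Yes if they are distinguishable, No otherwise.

Reachable states from the start: {S1,S5,S6}. Unreachable: {S0,S2,S3,S4} — drop them.
Start with accepting vs non-accepting: {S1,S6} | {S5}.
Refine {S1,S6} on symbol R: members go to different blocks, giving {S1} and {S6}.
The partition is now stable with 3 blocks: {S1} | {S5} | {S6}.
S6 and S1 end up in different blocks, so they are distinguishable. For instance, the string 'R' is accepted from only S1.

Yes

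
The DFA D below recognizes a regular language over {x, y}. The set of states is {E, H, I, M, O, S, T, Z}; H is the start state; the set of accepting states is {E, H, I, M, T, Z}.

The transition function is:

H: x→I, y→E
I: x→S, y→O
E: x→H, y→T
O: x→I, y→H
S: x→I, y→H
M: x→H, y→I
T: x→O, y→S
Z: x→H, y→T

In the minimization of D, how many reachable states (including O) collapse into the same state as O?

2

Reachable states from the start: {E,H,I,O,S,T}. Unreachable: {M,Z} — drop them.
Initial partition by acceptance: {E,H,I,T} | {O,S}.
Refine {E,H,I,T} on symbol x: members go to different blocks, giving {E,H} and {I,T}.
Refine {E,H} on symbol x: members go to different blocks, giving {E} and {H}.
The partition is now stable with 4 blocks: {E} | {O,S} | {I,T} | {H}.
State O belongs to the block {O,S}, which has 2 states.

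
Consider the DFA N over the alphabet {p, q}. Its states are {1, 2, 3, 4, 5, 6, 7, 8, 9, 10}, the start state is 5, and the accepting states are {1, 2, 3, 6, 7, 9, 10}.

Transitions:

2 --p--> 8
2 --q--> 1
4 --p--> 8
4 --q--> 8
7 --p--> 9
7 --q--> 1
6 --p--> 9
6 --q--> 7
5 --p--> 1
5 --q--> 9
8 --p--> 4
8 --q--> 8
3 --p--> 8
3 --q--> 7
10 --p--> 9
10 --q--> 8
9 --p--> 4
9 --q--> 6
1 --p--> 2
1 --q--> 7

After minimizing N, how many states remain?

4

States {3,10} cannot be reached from the start state, so discard them.
P0 = {1,2,6,7,9} | {4,5,8}.
On input p, block {1,2,6,7,9} splits into {1,6,7} and {2,9}.
Refine {4,5,8} on symbol p: members go to different blocks, giving {4,8} and {5}.
The partition is now stable with 4 blocks: {1,6,7} | {4,8} | {2,9} | {5}.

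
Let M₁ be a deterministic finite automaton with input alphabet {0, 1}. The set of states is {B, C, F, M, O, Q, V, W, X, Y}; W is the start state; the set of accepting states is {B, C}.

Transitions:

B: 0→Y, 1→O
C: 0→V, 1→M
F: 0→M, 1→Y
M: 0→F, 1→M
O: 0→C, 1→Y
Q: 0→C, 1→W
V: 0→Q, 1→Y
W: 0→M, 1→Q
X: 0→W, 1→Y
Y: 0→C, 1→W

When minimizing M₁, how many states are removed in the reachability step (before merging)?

3

No path from W leads to B, O, X; the other 7 states are all reachable.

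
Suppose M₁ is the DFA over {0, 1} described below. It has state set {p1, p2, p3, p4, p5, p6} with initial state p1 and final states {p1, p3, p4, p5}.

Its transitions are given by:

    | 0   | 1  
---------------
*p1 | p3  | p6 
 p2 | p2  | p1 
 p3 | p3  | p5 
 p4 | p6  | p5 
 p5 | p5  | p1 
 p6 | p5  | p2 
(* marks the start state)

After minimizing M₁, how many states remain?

Reachable states from the start: {p1,p2,p3,p5,p6}. Unreachable: {p4} — drop them.
P0 = {p1,p3,p5} | {p2,p6}.
Split {p1,p3,p5} by δ(·,1) → {p3,p5} and {p1}.
Refine {p3,p5} on symbol 1: members go to different blocks, giving {p3} and {p5}.
On input 0, block {p2,p6} splits into {p2} and {p6}.
Stable partition: {p3} | {p2} | {p1} | {p5} | {p6} — 5 equivalence classes.

5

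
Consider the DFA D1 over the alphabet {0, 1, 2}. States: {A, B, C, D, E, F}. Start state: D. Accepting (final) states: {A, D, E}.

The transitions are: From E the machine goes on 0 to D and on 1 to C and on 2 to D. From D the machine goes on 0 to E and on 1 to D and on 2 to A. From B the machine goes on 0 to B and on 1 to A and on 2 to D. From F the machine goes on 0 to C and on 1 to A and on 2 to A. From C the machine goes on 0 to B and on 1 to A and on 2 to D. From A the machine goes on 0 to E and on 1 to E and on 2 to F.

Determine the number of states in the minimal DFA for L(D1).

Every state is reachable, so we keep all 6.
Initial partition by acceptance: {A,D,E} | {B,C,F}.
Split {A,D,E} by δ(·,1) → {A,D} and {E}.
Split {A,D} by δ(·,1) → {A} and {D}.
On input 2, block {B,C,F} splits into {B,C} and {F}.
No further refinement is possible. Final partition (5 blocks): {A} | {B,C} | {E} | {D} | {F}.

5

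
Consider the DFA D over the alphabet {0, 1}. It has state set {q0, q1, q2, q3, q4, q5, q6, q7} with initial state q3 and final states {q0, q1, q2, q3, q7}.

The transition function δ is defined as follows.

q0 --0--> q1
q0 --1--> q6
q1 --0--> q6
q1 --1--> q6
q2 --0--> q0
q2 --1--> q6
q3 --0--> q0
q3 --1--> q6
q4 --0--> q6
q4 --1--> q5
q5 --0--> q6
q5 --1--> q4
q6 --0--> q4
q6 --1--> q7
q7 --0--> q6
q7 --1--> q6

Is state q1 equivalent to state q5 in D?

No

States {q2} cannot be reached from the start state, so discard them.
Initial partition by acceptance: {q0,q1,q3,q7} | {q4,q5,q6}.
On input 0, block {q0,q1,q3,q7} splits into {q0,q3} and {q1,q7}.
Split {q0,q3} by δ(·,0) → {q0} and {q3}.
On input 1, block {q4,q5,q6} splits into {q4,q5} and {q6}.
No further refinement is possible. Final partition (5 blocks): {q0} | {q4,q5} | {q1,q7} | {q3} | {q6}.
q1 and q5 end up in different blocks, so they are distinguishable. For instance, the string 'ε' is accepted from only q1.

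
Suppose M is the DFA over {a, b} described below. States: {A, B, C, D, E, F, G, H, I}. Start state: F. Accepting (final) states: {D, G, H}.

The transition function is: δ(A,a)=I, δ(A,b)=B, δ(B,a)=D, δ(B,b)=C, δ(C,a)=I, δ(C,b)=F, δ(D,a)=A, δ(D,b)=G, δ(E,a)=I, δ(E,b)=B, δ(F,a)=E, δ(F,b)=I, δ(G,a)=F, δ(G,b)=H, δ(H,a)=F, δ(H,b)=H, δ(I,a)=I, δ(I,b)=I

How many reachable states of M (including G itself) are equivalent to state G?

Start with accepting vs non-accepting: {D,G,H} | {A,B,C,E,F,I}.
Refine {A,B,C,E,F,I} on symbol a: members go to different blocks, giving {A,C,E,F,I} and {B}.
Split {A,C,E,F,I} by δ(·,b) → {C,F,I} and {A,E}.
Split {D,G,H} by δ(·,a) → {G,H} and {D}.
On input a, block {C,F,I} splits into {C,I} and {F}.
Refine {C,I} on symbol b: members go to different blocks, giving {C} and {I}.
The partition is now stable with 7 blocks: {G,H} | {C} | {B} | {A,E} | {D} | {F} | {I}.
State G belongs to the block {G,H}, which has 2 states.

2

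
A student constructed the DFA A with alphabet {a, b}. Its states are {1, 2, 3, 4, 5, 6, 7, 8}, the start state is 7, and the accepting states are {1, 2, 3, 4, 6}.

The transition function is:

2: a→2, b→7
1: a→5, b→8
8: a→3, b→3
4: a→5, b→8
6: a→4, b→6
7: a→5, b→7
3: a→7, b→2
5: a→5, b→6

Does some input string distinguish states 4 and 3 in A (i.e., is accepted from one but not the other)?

Yes

States {1} cannot be reached from the start state, so discard them.
Start with accepting vs non-accepting: {2,3,4,6} | {5,7,8}.
Refine {2,3,4,6} on symbol a: members go to different blocks, giving {2,6} and {3,4}.
Refine {2,6} on symbol a: members go to different blocks, giving {2} and {6}.
Refine {5,7,8} on symbol a: members go to different blocks, giving {5,7} and {8}.
On input b, block {5,7} splits into {5} and {7}.
On input a, block {3,4} splits into {3} and {4}.
Stable partition: {2} | {5} | {3} | {6} | {8} | {7} | {4} — 7 equivalence classes.
4 and 3 end up in different blocks, so they are distinguishable. For instance, the string 'b' is accepted from only 3.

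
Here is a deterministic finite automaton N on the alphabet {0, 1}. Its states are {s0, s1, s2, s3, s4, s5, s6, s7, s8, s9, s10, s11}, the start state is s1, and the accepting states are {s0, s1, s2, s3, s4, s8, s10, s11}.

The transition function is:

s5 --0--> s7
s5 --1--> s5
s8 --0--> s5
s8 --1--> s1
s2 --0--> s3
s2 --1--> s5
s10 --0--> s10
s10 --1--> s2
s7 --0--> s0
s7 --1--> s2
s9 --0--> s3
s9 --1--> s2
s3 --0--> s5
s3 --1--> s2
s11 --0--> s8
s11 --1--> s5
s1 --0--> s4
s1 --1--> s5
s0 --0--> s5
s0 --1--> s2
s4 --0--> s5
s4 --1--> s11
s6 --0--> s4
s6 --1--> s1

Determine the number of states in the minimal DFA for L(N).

4

States {s6,s9,s10} cannot be reached from the start state, so discard them.
Initial partition by acceptance: {s0,s1,s2,s3,s4,s8,s11} | {s5,s7}.
On input 0, block {s0,s1,s2,s3,s4,s8,s11} splits into {s0,s3,s4,s8} and {s1,s2,s11}.
On input 0, block {s5,s7} splits into {s5} and {s7}.
Stable partition: {s0,s3,s4,s8} | {s5} | {s1,s2,s11} | {s7} — 4 equivalence classes.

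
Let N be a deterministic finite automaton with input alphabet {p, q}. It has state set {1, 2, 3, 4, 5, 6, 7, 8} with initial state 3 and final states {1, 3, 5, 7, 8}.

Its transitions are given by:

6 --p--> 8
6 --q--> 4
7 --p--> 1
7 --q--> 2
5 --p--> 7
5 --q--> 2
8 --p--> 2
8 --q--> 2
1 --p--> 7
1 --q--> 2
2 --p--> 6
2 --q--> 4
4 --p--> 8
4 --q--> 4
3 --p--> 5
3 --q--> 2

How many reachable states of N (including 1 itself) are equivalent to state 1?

4

Every state is reachable, so we keep all 8.
P0 = {1,3,5,7,8} | {2,4,6}.
On input p, block {1,3,5,7,8} splits into {1,3,5,7} and {8}.
Split {2,4,6} by δ(·,p) → {4,6} and {2}.
No further refinement is possible. Final partition (4 blocks): {1,3,5,7} | {4,6} | {8} | {2}.
State 1 belongs to the block {1,3,5,7}, which has 4 states.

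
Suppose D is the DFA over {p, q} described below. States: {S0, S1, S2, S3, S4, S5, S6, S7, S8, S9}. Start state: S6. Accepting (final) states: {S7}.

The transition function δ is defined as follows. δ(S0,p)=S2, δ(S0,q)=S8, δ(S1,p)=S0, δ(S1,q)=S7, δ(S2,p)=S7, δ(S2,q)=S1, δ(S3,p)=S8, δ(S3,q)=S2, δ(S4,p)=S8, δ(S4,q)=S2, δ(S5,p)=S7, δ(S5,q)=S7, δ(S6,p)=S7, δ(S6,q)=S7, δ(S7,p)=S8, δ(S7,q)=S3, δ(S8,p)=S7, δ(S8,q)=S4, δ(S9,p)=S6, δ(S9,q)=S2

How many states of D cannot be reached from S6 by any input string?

2

BFS from S6 reaches {S0, S1, S2, S3, S4, S6, S7, S8}; the 2 state(s) S5, S9 are never visited.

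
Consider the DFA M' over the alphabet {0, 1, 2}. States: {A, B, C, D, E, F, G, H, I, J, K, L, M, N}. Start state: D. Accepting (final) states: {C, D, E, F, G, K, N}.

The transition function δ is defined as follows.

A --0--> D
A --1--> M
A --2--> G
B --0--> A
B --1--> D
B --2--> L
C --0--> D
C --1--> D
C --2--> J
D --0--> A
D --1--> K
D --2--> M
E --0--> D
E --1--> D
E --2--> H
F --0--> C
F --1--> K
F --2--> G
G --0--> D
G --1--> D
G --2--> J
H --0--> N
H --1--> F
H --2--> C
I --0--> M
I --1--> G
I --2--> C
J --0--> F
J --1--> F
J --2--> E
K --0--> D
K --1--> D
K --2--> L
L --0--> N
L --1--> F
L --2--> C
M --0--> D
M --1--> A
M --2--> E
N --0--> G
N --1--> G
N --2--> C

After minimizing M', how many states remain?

5

First remove the unreachable states {B,I}; 12 states remain.
Start with accepting vs non-accepting: {C,D,E,F,G,K,N} | {A,H,J,L,M}.
Split {C,D,E,F,G,K,N} by δ(·,0) → {C,E,F,G,K,N} and {D}.
Split {C,E,F,G,K,N} by δ(·,0) → {C,E,G,K} and {F,N}.
Refine {A,H,J,L,M} on symbol 0: members go to different blocks, giving {H,J,L} and {A,M}.
No further refinement is possible. Final partition (5 blocks): {C,E,G,K} | {H,J,L} | {D} | {F,N} | {A,M}.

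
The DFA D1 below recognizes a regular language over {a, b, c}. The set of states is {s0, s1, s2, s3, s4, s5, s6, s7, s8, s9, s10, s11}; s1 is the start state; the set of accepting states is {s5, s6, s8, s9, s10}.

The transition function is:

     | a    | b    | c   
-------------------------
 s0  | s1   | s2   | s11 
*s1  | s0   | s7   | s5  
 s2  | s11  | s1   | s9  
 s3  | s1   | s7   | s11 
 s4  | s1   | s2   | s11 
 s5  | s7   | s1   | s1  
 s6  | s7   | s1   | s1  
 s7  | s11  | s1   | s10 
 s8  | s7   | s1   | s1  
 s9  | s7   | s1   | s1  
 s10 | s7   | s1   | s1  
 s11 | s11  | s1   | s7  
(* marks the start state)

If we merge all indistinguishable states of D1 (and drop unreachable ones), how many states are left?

First remove the unreachable states {s3,s4,s6,s8}; 8 states remain.
Initial partition by acceptance: {s5,s9,s10} | {s0,s1,s2,s7,s11}.
Refine {s0,s1,s2,s7,s11} on symbol c: members go to different blocks, giving {s1,s2,s7} and {s0,s11}.
Refine {s0,s11} on symbol a: members go to different blocks, giving {s0} and {s11}.
Split {s1,s2,s7} by δ(·,a) → {s2,s7} and {s1}.
Stable partition: {s5,s9,s10} | {s2,s7} | {s0} | {s11} | {s1} — 5 equivalence classes.

5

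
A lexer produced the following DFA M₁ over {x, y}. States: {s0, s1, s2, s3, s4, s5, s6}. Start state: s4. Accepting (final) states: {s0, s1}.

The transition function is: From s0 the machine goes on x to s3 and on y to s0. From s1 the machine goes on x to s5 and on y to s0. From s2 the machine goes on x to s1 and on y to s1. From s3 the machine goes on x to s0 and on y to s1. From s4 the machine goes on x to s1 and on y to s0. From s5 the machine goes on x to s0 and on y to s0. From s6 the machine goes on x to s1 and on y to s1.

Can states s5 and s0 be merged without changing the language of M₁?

No

States {s2,s6} cannot be reached from the start state, so discard them.
Initial partition by acceptance: {s0,s1} | {s3,s4,s5}.
Stable partition: {s0,s1} | {s3,s4,s5} — 2 equivalence classes.
s5 and s0 end up in different blocks, so they are distinguishable. For instance, the string 'ε' is accepted from only s0.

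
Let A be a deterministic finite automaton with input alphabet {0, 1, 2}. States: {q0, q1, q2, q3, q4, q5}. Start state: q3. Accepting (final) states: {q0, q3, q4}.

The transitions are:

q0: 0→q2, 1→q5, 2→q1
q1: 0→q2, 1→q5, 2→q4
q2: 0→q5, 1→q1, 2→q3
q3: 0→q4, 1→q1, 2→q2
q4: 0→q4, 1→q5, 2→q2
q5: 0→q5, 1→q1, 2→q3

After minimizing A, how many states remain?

2

First remove the unreachable states {q0}; 5 states remain.
Initial partition by acceptance: {q3,q4} | {q1,q2,q5}.
No further refinement is possible. Final partition (2 blocks): {q3,q4} | {q1,q2,q5}.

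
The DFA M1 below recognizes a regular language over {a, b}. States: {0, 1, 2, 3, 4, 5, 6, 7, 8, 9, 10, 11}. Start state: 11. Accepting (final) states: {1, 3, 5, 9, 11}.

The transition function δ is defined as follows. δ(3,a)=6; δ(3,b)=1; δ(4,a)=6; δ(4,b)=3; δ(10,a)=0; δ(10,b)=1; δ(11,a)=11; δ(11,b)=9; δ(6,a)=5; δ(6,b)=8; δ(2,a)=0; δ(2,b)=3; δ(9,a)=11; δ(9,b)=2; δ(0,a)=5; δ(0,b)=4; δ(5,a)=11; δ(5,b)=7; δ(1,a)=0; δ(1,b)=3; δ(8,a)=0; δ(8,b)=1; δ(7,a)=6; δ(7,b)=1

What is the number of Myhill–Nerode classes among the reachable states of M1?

5

Reachable states from the start: {0,1,2,3,4,5,6,7,8,9,11}. Unreachable: {10} — drop them.
Initial partition by acceptance: {1,3,5,9,11} | {0,2,4,6,7,8}.
Refine {1,3,5,9,11} on symbol a: members go to different blocks, giving {5,9,11} and {1,3}.
Refine {5,9,11} on symbol b: members go to different blocks, giving {5,9} and {11}.
On input a, block {0,2,4,6,7,8} splits into {2,4,7,8} and {0,6}.
The partition is now stable with 5 blocks: {5,9} | {2,4,7,8} | {1,3} | {11} | {0,6}.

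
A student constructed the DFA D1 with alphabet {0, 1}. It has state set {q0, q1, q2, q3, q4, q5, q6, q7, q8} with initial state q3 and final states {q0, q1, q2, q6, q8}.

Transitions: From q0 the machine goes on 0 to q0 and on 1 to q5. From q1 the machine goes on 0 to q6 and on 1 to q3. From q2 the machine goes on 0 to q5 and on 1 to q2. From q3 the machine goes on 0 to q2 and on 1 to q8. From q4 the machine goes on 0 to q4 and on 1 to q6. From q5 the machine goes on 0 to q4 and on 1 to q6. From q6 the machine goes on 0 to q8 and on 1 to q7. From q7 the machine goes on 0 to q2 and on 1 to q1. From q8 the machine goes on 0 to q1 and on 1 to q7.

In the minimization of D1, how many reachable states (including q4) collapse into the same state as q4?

States {q0} cannot be reached from the start state, so discard them.
Start with accepting vs non-accepting: {q1,q2,q6,q8} | {q3,q4,q5,q7}.
Split {q1,q2,q6,q8} by δ(·,0) → {q1,q6,q8} and {q2}.
Refine {q3,q4,q5,q7} on symbol 0: members go to different blocks, giving {q3,q7} and {q4,q5}.
The partition is now stable with 4 blocks: {q1,q6,q8} | {q3,q7} | {q2} | {q4,q5}.
State q4 belongs to the block {q4,q5}, which has 2 states.

2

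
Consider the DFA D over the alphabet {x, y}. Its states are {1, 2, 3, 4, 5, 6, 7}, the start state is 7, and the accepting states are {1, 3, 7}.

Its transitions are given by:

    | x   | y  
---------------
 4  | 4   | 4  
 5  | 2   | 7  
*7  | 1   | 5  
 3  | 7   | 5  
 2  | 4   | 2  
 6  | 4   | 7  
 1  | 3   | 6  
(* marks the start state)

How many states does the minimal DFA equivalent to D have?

Start with accepting vs non-accepting: {1,3,7} | {2,4,5,6}.
Split {2,4,5,6} by δ(·,y) → {2,4} and {5,6}.
Stable partition: {1,3,7} | {2,4} | {5,6} — 3 equivalence classes.

3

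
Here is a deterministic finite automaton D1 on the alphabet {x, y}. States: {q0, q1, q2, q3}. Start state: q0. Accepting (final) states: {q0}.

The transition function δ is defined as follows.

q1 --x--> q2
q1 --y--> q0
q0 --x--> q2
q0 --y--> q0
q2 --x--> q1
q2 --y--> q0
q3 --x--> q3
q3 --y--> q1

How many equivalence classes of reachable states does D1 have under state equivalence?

Reachable states from the start: {q0,q1,q2}. Unreachable: {q3} — drop them.
P0 = {q0} | {q1,q2}.
Stable partition: {q0} | {q1,q2} — 2 equivalence classes.

2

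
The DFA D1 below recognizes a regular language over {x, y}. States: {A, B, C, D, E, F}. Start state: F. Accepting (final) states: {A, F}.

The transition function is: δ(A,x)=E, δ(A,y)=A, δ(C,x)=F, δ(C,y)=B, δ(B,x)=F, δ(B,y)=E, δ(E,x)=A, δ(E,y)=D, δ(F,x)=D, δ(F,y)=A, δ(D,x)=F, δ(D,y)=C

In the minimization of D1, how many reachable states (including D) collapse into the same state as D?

All states are reachable from the start state.
Initial partition by acceptance: {A,F} | {B,C,D,E}.
No further refinement is possible. Final partition (2 blocks): {A,F} | {B,C,D,E}.
State D belongs to the block {B,C,D,E}, which has 4 states.

4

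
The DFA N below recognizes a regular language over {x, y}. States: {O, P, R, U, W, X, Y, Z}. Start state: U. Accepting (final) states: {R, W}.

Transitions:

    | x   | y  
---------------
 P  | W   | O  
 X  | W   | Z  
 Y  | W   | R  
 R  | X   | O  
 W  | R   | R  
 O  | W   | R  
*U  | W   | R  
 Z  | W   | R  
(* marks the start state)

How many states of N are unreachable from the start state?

2

Starting at U and following transitions, the reachable set is {O, R, U, W, X, Z}. That leaves P, Y unreachable — 2 in total.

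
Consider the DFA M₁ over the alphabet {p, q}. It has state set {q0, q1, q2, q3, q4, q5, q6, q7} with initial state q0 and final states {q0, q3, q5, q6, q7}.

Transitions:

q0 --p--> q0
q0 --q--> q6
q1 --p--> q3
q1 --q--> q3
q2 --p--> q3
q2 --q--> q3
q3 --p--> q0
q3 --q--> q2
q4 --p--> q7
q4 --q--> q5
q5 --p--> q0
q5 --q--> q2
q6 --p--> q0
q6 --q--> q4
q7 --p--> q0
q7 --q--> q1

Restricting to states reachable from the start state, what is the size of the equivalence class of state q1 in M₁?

Start with accepting vs non-accepting: {q0,q3,q5,q6,q7} | {q1,q2,q4}.
Split {q0,q3,q5,q6,q7} by δ(·,q) → {q3,q5,q6,q7} and {q0}.
Stable partition: {q3,q5,q6,q7} | {q1,q2,q4} | {q0} — 3 equivalence classes.
The equivalence class containing q1 is {q1,q2,q4}, of size 3.

3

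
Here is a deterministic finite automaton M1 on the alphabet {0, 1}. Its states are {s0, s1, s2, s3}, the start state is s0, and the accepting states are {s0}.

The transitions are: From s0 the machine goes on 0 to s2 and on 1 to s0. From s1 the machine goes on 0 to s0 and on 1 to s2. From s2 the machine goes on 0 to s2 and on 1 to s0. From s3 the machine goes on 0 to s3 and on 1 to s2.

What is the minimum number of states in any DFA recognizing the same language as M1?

First remove the unreachable states {s1,s3}; 2 states remain.
Initial partition by acceptance: {s0} | {s2}.
Stable partition: {s0} | {s2} — 2 equivalence classes.

2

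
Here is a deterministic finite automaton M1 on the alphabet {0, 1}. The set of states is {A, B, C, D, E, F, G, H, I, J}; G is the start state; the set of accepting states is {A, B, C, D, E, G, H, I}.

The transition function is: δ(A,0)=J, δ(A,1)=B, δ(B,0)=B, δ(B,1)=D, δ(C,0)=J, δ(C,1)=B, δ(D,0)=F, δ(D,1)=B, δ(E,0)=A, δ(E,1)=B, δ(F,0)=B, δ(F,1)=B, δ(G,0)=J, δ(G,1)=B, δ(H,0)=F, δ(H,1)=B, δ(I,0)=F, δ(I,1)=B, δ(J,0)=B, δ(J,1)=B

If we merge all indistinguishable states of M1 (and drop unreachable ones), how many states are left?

3

Reachable states from the start: {B,D,F,G,J}. Unreachable: {A,C,E,H,I} — drop them.
P0 = {B,D,G} | {F,J}.
Split {B,D,G} by δ(·,0) → {D,G} and {B}.
No further refinement is possible. Final partition (3 blocks): {D,G} | {F,J} | {B}.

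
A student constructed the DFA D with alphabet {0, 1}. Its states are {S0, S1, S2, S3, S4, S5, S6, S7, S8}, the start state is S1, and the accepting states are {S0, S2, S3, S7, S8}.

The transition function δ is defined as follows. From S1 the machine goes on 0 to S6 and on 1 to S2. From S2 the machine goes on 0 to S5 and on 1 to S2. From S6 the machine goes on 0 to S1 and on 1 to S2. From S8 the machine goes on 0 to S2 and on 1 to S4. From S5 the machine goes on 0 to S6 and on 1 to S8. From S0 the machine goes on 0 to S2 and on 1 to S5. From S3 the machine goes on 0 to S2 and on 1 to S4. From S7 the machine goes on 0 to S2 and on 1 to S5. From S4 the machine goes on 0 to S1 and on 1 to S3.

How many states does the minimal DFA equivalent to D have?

4

Reachable states from the start: {S1,S2,S3,S4,S5,S6,S8}. Unreachable: {S0,S7} — drop them.
Start with accepting vs non-accepting: {S2,S3,S8} | {S1,S4,S5,S6}.
Refine {S2,S3,S8} on symbol 0: members go to different blocks, giving {S3,S8} and {S2}.
Split {S1,S4,S5,S6} by δ(·,1) → {S1,S6} and {S4,S5}.
No further refinement is possible. Final partition (4 blocks): {S3,S8} | {S1,S6} | {S2} | {S4,S5}.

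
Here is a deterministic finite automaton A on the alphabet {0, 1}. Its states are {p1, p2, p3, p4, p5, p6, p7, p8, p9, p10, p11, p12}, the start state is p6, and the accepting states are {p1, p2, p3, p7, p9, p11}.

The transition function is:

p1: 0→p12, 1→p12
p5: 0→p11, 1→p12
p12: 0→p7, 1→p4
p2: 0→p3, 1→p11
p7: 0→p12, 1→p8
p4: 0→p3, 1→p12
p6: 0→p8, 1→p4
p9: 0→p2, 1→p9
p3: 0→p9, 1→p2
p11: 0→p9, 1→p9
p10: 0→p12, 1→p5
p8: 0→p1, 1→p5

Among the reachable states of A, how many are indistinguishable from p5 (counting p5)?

2

First remove the unreachable states {p10}; 11 states remain.
P0 = {p1,p2,p3,p7,p9,p11} | {p4,p5,p6,p8,p12}.
Split {p1,p2,p3,p7,p9,p11} by δ(·,0) → {p2,p3,p9,p11} and {p1,p7}.
Refine {p4,p5,p6,p8,p12} on symbol 0: members go to different blocks, giving {p4,p5} and {p8,p12} and {p6}.
No further refinement is possible. Final partition (5 blocks): {p2,p3,p9,p11} | {p4,p5} | {p1,p7} | {p8,p12} | {p6}.
The equivalence class containing p5 is {p4,p5}, of size 2.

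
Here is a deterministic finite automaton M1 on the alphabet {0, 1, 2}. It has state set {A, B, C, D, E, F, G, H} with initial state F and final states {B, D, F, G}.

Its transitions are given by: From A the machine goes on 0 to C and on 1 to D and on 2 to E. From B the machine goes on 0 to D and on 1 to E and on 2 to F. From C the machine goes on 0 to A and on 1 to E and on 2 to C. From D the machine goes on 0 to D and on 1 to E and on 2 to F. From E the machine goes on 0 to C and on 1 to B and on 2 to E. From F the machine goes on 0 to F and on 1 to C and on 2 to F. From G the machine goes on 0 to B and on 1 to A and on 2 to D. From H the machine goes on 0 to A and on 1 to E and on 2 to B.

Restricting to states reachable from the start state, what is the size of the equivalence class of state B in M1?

2

States {G,H} cannot be reached from the start state, so discard them.
Initial partition by acceptance: {B,D,F} | {A,C,E}.
Refine {A,C,E} on symbol 1: members go to different blocks, giving {A,E} and {C}.
Split {B,D,F} by δ(·,1) → {B,D} and {F}.
Stable partition: {B,D} | {A,E} | {C} | {F} — 4 equivalence classes.
State B belongs to the block {B,D}, which has 2 states.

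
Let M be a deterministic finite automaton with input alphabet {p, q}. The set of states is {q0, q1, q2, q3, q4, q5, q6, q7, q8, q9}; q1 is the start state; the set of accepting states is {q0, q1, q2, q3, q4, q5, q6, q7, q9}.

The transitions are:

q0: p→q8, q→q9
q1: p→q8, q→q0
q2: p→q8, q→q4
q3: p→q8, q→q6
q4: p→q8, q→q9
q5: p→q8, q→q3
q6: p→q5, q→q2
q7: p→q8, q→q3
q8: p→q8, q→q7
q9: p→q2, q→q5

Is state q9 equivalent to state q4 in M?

All states are reachable from the start state.
P0 = {q0,q1,q2,q3,q4,q5,q6,q7,q9} | {q8}.
On input p, block {q0,q1,q2,q3,q4,q5,q6,q7,q9} splits into {q0,q1,q2,q3,q4,q5,q7} and {q6,q9}.
Refine {q0,q1,q2,q3,q4,q5,q7} on symbol q: members go to different blocks, giving {q1,q2,q5,q7} and {q0,q3,q4}.
No further refinement is possible. Final partition (4 blocks): {q1,q2,q5,q7} | {q8} | {q6,q9} | {q0,q3,q4}.
q9 and q4 end up in different blocks, so they are distinguishable. For instance, the string 'p' is accepted from only q9.

No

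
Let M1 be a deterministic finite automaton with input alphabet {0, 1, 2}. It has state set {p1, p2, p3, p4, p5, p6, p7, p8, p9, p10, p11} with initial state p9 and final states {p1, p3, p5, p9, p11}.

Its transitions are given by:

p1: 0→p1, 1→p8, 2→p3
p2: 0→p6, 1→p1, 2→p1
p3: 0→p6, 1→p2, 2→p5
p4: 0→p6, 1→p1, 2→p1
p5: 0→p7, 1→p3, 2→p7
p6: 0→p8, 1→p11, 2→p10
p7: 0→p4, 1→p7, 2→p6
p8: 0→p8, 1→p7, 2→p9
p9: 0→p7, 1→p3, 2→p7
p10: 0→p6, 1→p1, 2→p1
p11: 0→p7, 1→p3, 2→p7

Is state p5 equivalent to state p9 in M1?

Every state is reachable, so we keep all 11.
Start with accepting vs non-accepting: {p1,p3,p5,p9,p11} | {p2,p4,p6,p7,p8,p10}.
Refine {p1,p3,p5,p9,p11} on symbol 0: members go to different blocks, giving {p3,p5,p9,p11} and {p1}.
Refine {p3,p5,p9,p11} on symbol 1: members go to different blocks, giving {p5,p9,p11} and {p3}.
On input 1, block {p2,p4,p6,p7,p8,p10} splits into {p2,p4,p10} and {p7,p8} and {p6}.
Split {p7,p8} by δ(·,0) → {p7} and {p8}.
No further refinement is possible. Final partition (7 blocks): {p5,p9,p11} | {p2,p4,p10} | {p1} | {p3} | {p7} | {p6} | {p8}.
p5 and p9 lie in the same block of the stable partition, so they are equivalent — no string distinguishes them.

Yes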